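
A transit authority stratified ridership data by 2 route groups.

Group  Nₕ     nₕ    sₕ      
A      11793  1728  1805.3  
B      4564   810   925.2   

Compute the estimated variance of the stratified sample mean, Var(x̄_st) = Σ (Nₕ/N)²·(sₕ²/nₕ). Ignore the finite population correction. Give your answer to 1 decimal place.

N = 16357; Wₕ = Nₕ/N.
group A: (11793/16357)²·1805.3²/1728 = 980.3842
group B: (4564/16357)²·925.2²/810 = 82.2754
Sum = 1062.6597 → 1062.7.

1062.7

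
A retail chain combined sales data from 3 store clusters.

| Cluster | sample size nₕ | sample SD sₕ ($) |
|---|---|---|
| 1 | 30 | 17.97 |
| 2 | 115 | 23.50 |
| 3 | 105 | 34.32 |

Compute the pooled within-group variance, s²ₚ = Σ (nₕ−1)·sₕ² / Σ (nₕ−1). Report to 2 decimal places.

Degrees of freedom: 29 + 114 + 104 = 247.
Σ(nₕ−1)sₕ² = 29·322.9209 + 114·552.25 + 104·1177.8624 = 194818.8957.
s²ₚ = 194818.8957 / 247 = 788.7405... → 788.74.

788.74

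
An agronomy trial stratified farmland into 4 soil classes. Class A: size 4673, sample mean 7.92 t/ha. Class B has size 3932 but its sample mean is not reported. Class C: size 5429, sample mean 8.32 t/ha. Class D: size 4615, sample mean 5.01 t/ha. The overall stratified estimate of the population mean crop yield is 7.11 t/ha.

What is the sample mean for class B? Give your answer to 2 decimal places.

Σ Nₕx̄ₕ = N·μ, so 3932·x̄_B = 18649·7.11 − (4673·7.92 + 5429·8.32 + 4615·5.01).
= 132594.39 − 105300.59 = 27293.8.
x̄_B = 27293.8 / 3932 = 6.9415... → 6.94.

6.94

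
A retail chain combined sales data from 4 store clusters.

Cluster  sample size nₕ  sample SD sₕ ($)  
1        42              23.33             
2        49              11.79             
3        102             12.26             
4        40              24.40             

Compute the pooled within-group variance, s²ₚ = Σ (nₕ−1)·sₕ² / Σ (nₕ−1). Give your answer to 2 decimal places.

294.27

1: (42−1)·23.33² = 41·544.2889 = 22315.8449
2: (49−1)·11.79² = 48·139.0041 = 6672.1968
3: (102−1)·12.26² = 101·150.3076 = 15181.0676
4: (40−1)·24.40² = 39·595.36 = 23219.04
Numerator = 67388.1493; denominator = Σ(nₕ−1) = 229.
s²ₚ = 67388.1493/229 = 294.2714... → 294.27.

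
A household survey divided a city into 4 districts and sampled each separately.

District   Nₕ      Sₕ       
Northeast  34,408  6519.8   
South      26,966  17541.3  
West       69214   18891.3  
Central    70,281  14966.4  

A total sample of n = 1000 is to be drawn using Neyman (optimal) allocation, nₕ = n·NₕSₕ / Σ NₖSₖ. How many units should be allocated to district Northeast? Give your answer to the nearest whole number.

Σ NₕSₕ = 34408·6519.8 + 26966·17541.3 + 69214·18891.3 + 70281·14966.4 = 3056747970.8.
Share for Northeast: 224333278.4/3056747970.8 = 0.07339.
n_Northeast = 1000 × 0.07339 = 73.390... → 73.

73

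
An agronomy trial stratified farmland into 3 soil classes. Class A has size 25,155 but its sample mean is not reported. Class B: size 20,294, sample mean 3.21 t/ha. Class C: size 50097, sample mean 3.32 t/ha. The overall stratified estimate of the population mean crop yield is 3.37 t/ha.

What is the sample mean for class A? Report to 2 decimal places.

N = 25155 + 20294 + 50097 = 95546.
Overall total = μ·N = 3.37·95546 = 321990.02.
Subtract the known strata: 20294·3.21 + 50097·3.32 = 231465.78.
Remaining total for class A: 321990.02 − 231465.78 = 90524.24.
Divide by its size: 90524.24 / 25155 = 3.5987... → 3.60.

3.60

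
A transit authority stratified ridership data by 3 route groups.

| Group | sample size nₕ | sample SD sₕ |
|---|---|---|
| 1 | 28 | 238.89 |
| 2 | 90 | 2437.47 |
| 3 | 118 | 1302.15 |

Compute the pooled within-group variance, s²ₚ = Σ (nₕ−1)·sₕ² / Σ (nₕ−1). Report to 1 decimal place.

1: (28−1)·238.89² = 27·57068.4321 = 1540847.6667
2: (90−1)·2437.47² = 89·5941260.0009 = 528772140.0801
3: (118−1)·1302.15² = 117·1695594.6225 = 198384570.8325
Numerator = 728697558.5793; denominator = Σ(nₕ−1) = 233.
s²ₚ = 728697558.5793/233 = 3127457.333... → 3127457.3.

3127457.3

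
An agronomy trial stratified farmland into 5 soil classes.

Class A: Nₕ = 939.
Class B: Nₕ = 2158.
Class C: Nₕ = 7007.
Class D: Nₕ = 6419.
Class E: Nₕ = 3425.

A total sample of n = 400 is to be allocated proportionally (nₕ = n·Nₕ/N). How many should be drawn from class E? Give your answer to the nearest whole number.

N = 939 + 2158 + 7007 + 6419 + 3425 = 19948.
n_E = 400·3425/19948 = 68.679... → 69.

69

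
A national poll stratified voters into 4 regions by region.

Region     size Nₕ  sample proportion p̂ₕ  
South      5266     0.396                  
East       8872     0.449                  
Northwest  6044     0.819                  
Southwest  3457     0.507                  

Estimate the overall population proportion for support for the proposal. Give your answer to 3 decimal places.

0.540

Wₕ = Nₕ/N with N = 23639: 0.2228, 0.3753, 0.2557, 0.1462.
p̂_st = 0.2228·0.396 + 0.3753·0.449 + 0.2557·0.819 + 0.1462·0.507 ≈ 0.54028... → 0.540.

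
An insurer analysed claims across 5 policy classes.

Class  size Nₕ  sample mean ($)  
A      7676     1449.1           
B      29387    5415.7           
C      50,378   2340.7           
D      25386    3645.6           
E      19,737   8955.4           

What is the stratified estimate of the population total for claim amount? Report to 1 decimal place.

A: 7676·1449.1 = 11123291.6
B: 29387·5415.7 = 159151175.9
C: 50378·2340.7 = 117919784.6
D: 25386·3645.6 = 92547201.6
E: 19737·8955.4 = 176752729.8
τ̂ = Σ Nₕx̄ₕ = 557494183.5.

557494183.5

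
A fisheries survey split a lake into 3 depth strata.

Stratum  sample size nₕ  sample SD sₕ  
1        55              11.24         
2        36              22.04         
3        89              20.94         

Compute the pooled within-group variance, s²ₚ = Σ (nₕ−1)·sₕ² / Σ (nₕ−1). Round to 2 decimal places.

352.60

1: (55−1)·11.24² = 54·126.3376 = 6822.2304
2: (36−1)·22.04² = 35·485.7616 = 17001.656
3: (89−1)·20.94² = 88·438.4836 = 38586.5568
Numerator = 62410.4432; denominator = Σ(nₕ−1) = 177.
s²ₚ = 62410.4432/177 = 352.6014... → 352.60.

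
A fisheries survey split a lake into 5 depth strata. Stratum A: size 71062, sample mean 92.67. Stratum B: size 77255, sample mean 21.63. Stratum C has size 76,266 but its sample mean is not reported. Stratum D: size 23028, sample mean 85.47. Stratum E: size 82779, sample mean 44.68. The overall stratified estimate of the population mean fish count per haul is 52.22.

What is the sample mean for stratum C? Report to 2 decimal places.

N = 71062 + 77255 + 76266 + 23028 + 82779 = 330390.
Overall total = μ·N = 52.22·330390 = 17252965.8.
Subtract the known strata: 71062·92.67 + 77255·21.63 + 23028·85.47 + 82779·44.68 = 13923110.07.
Remaining total for stratum C: 17252965.8 − 13923110.07 = 3329855.73.
Divide by its size: 3329855.73 / 76266 = 43.6611... → 43.66.

43.66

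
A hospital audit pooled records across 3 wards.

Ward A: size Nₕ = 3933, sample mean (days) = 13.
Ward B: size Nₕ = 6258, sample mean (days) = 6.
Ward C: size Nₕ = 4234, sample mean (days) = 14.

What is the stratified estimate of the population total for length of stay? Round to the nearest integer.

147953

Population total = Σ Nₕ·x̄ₕ (each stratum's size times its mean).
3933·13 + 6258·6 + 4234·14 = 51129 + 37548 + 59276 = 147953.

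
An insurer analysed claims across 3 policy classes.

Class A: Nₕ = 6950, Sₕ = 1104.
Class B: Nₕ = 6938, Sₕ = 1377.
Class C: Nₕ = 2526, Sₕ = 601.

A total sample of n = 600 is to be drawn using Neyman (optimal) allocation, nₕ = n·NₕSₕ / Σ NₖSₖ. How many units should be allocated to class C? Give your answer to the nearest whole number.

49

Σ NₕSₕ = 6950·1104 + 6938·1377 + 2526·601 = 18744552.
Share for C: 1518126/18744552 = 0.08099.
n_C = 600 × 0.08099 = 48.594... → 49.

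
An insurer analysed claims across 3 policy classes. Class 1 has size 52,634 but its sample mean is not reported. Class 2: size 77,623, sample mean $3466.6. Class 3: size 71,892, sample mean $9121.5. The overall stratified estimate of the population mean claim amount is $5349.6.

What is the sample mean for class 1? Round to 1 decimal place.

2974.6

Σ Nₕx̄ₕ = N·μ, so 52634·x̄_1 = 202149·5349.6 − (77623·3466.6 + 71892·9121.5).
= 1081416290.4 − 924850769.8 = 156565520.6.
x̄_1 = 156565520.6 / 52634 = 2974.608... → 2974.6.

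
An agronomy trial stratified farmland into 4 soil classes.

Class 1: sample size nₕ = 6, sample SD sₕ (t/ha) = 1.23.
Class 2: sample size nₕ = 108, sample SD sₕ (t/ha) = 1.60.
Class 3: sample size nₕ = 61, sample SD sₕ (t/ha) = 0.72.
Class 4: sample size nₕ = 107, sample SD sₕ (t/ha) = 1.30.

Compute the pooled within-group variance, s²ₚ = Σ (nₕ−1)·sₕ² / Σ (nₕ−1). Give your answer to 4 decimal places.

1.7688

1: (6−1)·1.23² = 5·1.5129 = 7.5645
2: (108−1)·1.60² = 107·2.56 = 273.92
3: (61−1)·0.72² = 60·0.5184 = 31.104
4: (107−1)·1.30² = 106·1.69 = 179.14
Numerator = 491.7285; denominator = Σ(nₕ−1) = 278.
s²ₚ = 491.7285/278 = 1.768808... → 1.7688.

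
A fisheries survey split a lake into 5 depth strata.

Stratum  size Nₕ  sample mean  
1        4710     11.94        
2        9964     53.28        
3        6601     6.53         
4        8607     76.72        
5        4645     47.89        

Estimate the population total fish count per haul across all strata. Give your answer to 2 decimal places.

1513001.94

Population total = Σ Nₕ·x̄ₕ (each stratum's size times its mean).
4710·11.94 + 9964·53.28 + 6601·6.53 + 8607·76.72 + 4645·47.89 = 56237.4 + 530881.92 + 43104.53 + 660329.04 + 222449.05 = 1513001.94.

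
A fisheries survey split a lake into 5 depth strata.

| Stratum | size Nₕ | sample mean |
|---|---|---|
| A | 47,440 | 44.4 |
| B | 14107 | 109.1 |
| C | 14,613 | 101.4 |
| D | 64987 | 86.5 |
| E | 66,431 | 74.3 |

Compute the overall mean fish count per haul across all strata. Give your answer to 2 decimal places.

75.56

x̄_st = (Σ Nₕx̄ₕ) / (Σ Nₕ) = (47440·44.4 + 14107·109.1 + 14613·101.4 + 64987·86.5 + 66431·74.3) / 207578
= 15684366.7 / 207578 = 75.5589... → 75.56.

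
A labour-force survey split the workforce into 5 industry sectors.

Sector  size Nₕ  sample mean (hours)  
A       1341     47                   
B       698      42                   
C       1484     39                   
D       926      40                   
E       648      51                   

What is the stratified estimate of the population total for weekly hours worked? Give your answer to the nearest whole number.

220307

Population total = Σ Nₕ·x̄ₕ (each stratum's size times its mean).
1341·47 + 698·42 + 1484·39 + 926·40 + 648·51 = 63027 + 29316 + 57876 + 37040 + 33048 = 220307.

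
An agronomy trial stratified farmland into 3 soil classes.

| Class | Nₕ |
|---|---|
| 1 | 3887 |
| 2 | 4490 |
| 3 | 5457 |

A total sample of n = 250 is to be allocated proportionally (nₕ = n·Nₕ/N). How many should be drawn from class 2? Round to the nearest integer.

N = 3887 + 4490 + 5457 = 13834.
n_2 = 250·4490/13834 = 81.141... → 81.

81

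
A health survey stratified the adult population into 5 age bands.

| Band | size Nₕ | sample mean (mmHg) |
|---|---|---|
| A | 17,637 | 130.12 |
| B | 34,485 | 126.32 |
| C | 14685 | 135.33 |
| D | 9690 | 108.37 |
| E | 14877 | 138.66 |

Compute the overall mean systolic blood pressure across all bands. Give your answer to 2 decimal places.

128.61

x̄_st = (Σ Nₕx̄ₕ) / (Σ Nₕ) = (17637·130.12 + 34485·126.32 + 14685·135.33 + 9690·108.37 + 14877·138.66) / 91374
= 11751342.81 / 91374 = 128.6071... → 128.61.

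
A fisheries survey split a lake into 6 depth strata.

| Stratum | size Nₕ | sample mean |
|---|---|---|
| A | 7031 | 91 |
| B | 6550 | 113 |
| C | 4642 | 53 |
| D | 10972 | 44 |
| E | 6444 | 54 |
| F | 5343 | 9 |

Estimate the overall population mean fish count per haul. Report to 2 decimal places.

N = 7031 + 6550 + 4642 + 10972 + 6444 + 5343 = 40982.
The stratified mean weights each stratum mean by its population share Nₕ/N.
Σ Nₕx̄ₕ = 7031·91 + 6550·113 + 4642·53 + 10972·44 + 6444·54 + 5343·9 = 639821 + 740150 + 246026 + 482768 + 347976 + 48087 = 2504828.
Divide by N: 2504828 / 40982 = 61.1202... → 61.12.

61.12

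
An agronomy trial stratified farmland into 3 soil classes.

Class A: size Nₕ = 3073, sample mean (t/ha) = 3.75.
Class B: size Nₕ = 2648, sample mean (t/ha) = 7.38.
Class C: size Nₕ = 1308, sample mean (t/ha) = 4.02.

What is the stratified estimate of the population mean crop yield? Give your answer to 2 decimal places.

5.17

N = 7029; weights Wₕ = Nₕ/N = (0.4372, 0.3767, 0.1861).
x̄_st = Σ Wₕ·x̄ₕ = 0.4372·3.75 + 0.3767·7.38 + 0.1861·4.02 ≈ 5.1678...
→ 5.17.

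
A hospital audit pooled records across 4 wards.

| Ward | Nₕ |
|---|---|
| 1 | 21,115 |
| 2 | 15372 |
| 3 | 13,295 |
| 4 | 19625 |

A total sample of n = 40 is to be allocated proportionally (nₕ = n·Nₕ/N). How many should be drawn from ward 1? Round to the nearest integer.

Share of ward 1 = 21115/69407 = 0.30422.
Allocate 40 × 0.30422 = 12.169... → 12.

12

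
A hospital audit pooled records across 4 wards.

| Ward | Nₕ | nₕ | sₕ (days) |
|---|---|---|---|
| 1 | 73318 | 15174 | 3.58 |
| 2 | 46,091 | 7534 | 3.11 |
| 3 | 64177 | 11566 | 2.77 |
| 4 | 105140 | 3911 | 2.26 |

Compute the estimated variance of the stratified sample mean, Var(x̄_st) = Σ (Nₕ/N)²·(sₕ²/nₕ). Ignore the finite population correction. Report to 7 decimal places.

0.0002931

N = 288726; Wₕ = Nₕ/N.
ward 1: (73318/288726)²·3.58²/15174 = 0.0000544647
ward 2: (46091/288726)²·3.11²/7534 = 0.0000327157
ward 3: (64177/288726)²·2.77²/11566 = 0.0000327766
ward 4: (105140/288726)²·2.26²/3911 = 0.0001731782
Sum = 0.0002931352 → 0.0002931.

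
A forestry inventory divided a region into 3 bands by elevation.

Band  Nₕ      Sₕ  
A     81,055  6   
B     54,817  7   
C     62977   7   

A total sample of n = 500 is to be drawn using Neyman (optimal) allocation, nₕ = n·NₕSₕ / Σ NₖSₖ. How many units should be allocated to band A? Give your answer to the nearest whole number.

Σ NₕSₕ = 81055·6 + 54817·7 + 62977·7 = 1310888.
Share for A: 486330/1310888 = 0.37099.
n_A = 500 × 0.37099 = 185.496... → 185.

185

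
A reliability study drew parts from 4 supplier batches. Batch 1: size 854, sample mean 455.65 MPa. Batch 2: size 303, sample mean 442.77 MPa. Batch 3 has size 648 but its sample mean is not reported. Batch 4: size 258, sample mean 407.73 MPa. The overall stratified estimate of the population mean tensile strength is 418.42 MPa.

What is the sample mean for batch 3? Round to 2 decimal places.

N = 854 + 303 + 648 + 258 = 2063.
Overall total = μ·N = 418.42·2063 = 863200.46.
Subtract the known strata: 854·455.65 + 303·442.77 + 258·407.73 = 628478.75.
Remaining total for batch 3: 863200.46 − 628478.75 = 234721.71.
Divide by its size: 234721.71 / 648 = 362.2249... → 362.22.

362.22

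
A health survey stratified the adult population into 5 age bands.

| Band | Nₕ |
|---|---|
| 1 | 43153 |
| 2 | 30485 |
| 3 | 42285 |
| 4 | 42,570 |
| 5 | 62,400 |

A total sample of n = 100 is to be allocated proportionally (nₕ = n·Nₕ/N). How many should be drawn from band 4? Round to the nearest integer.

19

N = 43153 + 30485 + 42285 + 42570 + 62400 = 220893.
n_4 = 100·42570/220893 = 19.272... → 19.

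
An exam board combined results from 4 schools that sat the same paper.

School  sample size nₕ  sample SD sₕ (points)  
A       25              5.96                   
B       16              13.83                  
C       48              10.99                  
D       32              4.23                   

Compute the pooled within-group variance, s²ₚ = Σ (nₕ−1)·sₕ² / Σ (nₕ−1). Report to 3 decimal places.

85.067

Degrees of freedom: 24 + 15 + 47 + 31 = 117.
Σ(nₕ−1)sₕ² = 24·35.5216 + 15·191.2689 + 47·120.7801 + 31·17.8929 = 9952.8965.
s²ₚ = 9952.8965 / 117 = 85.06749... → 85.067.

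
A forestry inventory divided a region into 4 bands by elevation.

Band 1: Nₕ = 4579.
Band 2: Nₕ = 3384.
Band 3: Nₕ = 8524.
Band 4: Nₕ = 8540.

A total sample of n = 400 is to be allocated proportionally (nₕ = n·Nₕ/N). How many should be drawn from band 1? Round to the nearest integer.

73

Share of band 1 = 4579/25027 = 0.18296.
Allocate 400 × 0.18296 = 73.185... → 73.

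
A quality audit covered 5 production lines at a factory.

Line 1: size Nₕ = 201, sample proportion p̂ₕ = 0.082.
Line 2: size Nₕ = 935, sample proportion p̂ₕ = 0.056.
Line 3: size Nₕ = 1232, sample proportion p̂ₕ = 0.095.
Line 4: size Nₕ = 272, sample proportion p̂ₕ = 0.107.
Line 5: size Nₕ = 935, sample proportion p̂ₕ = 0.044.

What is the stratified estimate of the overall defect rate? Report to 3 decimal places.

0.072

N = 201 + 935 + 1232 + 272 + 935 = 3575.
Overall proportion = Σ (Nₕ/N)·p̂ₕ.
Σ Nₕp̂ₕ = 16.482 + 52.36 + 117.04 + 29.104 + 41.14 = 256.126.
256.126 / 3575 = 0.07164... → 0.072.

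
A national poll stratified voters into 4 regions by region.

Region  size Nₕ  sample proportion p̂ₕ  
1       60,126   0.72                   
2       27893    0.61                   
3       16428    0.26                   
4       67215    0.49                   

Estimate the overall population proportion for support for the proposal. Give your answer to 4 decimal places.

0.5680

Wₕ = Nₕ/N with N = 171662: 0.3503, 0.1625, 0.0957, 0.3916.
p̂_st = 0.3503·0.72 + 0.1625·0.61 + 0.0957·0.26 + 0.3916·0.49 ≈ 0.568047... → 0.5680.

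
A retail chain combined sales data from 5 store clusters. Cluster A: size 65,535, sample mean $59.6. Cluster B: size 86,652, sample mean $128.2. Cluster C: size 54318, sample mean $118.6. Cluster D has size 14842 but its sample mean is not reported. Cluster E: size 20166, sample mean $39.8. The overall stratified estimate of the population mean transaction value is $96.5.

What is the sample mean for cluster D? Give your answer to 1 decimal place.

N = 65535 + 86652 + 54318 + 14842 + 20166 = 241513.
Overall total = μ·N = 96.5·241513 = 23306004.5.
Subtract the known strata: 65535·59.6 + 86652·128.2 + 54318·118.6 + 20166·39.8 = 22259394.
Remaining total for cluster D: 23306004.5 − 22259394 = 1046610.5.
Divide by its size: 1046610.5 / 14842 = 70.517... → 70.5.

70.5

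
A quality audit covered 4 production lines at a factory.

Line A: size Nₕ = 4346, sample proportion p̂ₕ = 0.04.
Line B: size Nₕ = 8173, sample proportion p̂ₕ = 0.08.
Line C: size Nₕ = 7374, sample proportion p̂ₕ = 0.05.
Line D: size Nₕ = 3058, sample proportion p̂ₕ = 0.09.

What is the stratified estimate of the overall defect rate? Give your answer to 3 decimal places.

N = 4346 + 8173 + 7374 + 3058 = 22951.
Overall proportion = Σ (Nₕ/N)·p̂ₕ.
Σ Nₕp̂ₕ = 173.84 + 653.84 + 368.7 + 275.22 = 1471.6.
1471.6 / 22951 = 0.06412... → 0.064.

0.064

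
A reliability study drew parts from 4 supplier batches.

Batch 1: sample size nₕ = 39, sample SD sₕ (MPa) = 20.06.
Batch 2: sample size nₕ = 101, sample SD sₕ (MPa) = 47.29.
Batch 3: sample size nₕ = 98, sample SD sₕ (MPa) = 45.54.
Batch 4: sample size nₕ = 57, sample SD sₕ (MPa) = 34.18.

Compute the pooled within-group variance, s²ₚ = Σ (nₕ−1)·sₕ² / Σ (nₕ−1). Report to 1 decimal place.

1737.2

Degrees of freedom: 38 + 100 + 97 + 56 = 291.
Σ(nₕ−1)sₕ² = 38·402.4036 + 100·2236.3441 + 97·2073.8916 + 56·1168.2724 = 505516.4864.
s²ₚ = 505516.4864 / 291 = 1737.170... → 1737.2.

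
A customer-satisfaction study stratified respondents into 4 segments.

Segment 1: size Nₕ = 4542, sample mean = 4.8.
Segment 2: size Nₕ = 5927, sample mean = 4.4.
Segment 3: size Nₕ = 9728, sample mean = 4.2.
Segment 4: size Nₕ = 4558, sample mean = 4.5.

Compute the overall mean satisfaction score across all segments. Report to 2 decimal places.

4.41

N = 4542 + 5927 + 9728 + 4558 = 24755.
The stratified mean weights each stratum mean by its population share Nₕ/N.
Σ Nₕx̄ₕ = 4542·4.8 + 5927·4.4 + 9728·4.2 + 4558·4.5 = 21801.6 + 26078.8 + 40857.6 + 20511 = 109249.
Divide by N: 109249 / 24755 = 4.4132... → 4.41.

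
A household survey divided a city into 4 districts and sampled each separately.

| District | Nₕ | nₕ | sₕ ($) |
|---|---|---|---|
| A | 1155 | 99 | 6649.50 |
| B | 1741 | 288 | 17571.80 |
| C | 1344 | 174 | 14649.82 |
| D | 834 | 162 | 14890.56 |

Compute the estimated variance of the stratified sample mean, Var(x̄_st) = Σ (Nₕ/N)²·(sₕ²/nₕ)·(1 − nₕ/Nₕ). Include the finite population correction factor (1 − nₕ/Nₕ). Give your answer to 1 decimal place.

231631.4

N = 5074; Wₕ = Nₕ/N.
district A: (1155/5074)²·6649.50²/99·(1 − 99/1155) = 21158.6407
district B: (1741/5074)²·17571.80²/288·(1 − 288/1741) = 105342.4646
district C: (1344/5074)²·14649.82²/174·(1 − 174/1344) = 75335.4755
district D: (834/5074)²·14890.56²/162·(1 − 162/834) = 29794.8666
Sum = 231631.4473 → 231631.4.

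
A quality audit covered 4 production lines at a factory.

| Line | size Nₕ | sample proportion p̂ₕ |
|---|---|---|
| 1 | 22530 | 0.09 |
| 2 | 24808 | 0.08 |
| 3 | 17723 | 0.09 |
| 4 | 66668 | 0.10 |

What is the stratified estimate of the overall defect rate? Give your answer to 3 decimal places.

N = 22530 + 24808 + 17723 + 66668 = 131729.
Overall proportion = Σ (Nₕ/N)·p̂ₕ.
Σ Nₕp̂ₕ = 2027.7 + 1984.64 + 1595.07 + 6666.8 = 12274.21.
12274.21 / 131729 = 0.09318... → 0.093.

0.093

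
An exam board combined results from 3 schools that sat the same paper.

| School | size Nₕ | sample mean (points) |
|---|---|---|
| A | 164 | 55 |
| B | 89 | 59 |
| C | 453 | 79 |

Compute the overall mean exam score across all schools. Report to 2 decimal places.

x̄_st = (Σ Nₕx̄ₕ) / (Σ Nₕ) = (164·55 + 89·59 + 453·79) / 706
= 50058 / 706 = 70.9037... → 70.90.

70.90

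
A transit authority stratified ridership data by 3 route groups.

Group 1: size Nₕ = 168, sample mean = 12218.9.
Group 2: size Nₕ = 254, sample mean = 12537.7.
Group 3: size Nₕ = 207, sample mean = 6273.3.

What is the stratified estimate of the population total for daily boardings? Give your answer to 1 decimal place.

1: 168·12218.9 = 2052775.2
2: 254·12537.7 = 3184575.8
3: 207·6273.3 = 1298573.1
τ̂ = Σ Nₕx̄ₕ = 6535924.1.

6535924.1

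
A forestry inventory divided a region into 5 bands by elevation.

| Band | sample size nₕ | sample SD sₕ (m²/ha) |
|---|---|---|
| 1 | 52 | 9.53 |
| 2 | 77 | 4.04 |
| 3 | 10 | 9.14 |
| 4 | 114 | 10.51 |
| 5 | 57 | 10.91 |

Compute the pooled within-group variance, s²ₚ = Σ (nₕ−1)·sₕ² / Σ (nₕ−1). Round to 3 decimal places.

84.497

1: (52−1)·9.53² = 51·90.8209 = 4631.8659
2: (77−1)·4.04² = 76·16.3216 = 1240.4416
3: (10−1)·9.14² = 9·83.5396 = 751.8564
4: (114−1)·10.51² = 113·110.4601 = 12481.9913
5: (57−1)·10.91² = 56·119.0281 = 6665.5736
Numerator = 25771.7288; denominator = Σ(nₕ−1) = 305.
s²ₚ = 25771.7288/305 = 84.49747... → 84.497.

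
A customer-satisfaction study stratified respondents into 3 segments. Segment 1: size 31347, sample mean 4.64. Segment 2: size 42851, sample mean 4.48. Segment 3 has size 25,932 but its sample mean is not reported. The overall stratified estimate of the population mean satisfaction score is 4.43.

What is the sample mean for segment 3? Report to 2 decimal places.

4.09

N = 31347 + 42851 + 25932 = 100130.
Overall total = μ·N = 4.43·100130 = 443575.9.
Subtract the known strata: 31347·4.64 + 42851·4.48 = 337422.56.
Remaining total for segment 3: 443575.9 − 337422.56 = 106153.34.
Divide by its size: 106153.34 / 25932 = 4.0935... → 4.09.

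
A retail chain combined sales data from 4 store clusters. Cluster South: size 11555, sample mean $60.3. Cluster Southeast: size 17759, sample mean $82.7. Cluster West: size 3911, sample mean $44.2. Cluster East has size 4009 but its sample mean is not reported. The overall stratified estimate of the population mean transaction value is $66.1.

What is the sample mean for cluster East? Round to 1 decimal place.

N = 11555 + 17759 + 3911 + 4009 = 37234.
Overall total = μ·N = 66.1·37234 = 2461167.4.
Subtract the known strata: 11555·60.3 + 17759·82.7 + 3911·44.2 = 2338302.
Remaining total for cluster East: 2461167.4 − 2338302 = 122865.4.
Divide by its size: 122865.4 / 4009 = 30.647... → 30.6.

30.6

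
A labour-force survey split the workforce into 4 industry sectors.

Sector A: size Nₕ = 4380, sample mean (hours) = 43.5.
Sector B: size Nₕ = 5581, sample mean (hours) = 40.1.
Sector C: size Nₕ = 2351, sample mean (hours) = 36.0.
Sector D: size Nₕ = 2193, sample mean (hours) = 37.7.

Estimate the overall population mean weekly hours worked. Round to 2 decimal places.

N = 4380 + 5581 + 2351 + 2193 = 14505.
Overall mean = Σ (Nₕ/N)·x̄ₕ — weight by population share, not a simple average.
Σ Nₕx̄ₕ = 4380·43.5 + 5581·40.1 + 2351·36.0 + 2193·37.7 = 190530 + 223798.1 + 84636 + 82676.1 = 581640.2.
Divide by N: 581640.2 / 14505 = 40.0993... → 40.10.

40.10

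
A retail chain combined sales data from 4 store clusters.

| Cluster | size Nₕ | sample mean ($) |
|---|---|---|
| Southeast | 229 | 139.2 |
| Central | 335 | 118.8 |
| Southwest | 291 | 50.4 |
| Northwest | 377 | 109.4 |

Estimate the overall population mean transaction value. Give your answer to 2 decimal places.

x̄_st = (Σ Nₕx̄ₕ) / (Σ Nₕ) = (229·139.2 + 335·118.8 + 291·50.4 + 377·109.4) / 1232
= 127585 / 1232 = 103.5593... → 103.56.

103.56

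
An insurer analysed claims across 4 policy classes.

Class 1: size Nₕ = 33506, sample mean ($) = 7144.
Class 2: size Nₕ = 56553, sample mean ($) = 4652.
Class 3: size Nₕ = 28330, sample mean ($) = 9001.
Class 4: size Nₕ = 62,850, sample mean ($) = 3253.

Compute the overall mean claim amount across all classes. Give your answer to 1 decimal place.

5307.4

x̄_st = (Σ Nₕx̄ₕ) / (Σ Nₕ) = (33506·7144 + 56553·4652 + 28330·9001 + 62850·3253) / 181239
= 961900800 / 181239 = 5307.361... → 5307.4.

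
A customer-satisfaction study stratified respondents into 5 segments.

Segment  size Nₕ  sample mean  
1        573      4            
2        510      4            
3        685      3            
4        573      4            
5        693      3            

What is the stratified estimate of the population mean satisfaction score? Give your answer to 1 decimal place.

3.5

N = 573 + 510 + 685 + 573 + 693 = 3034.
The stratified mean weights each stratum mean by its population share Nₕ/N.
Σ Nₕx̄ₕ = 573·4 + 510·4 + 685·3 + 573·4 + 693·3 = 2292 + 2040 + 2055 + 2292 + 2079 = 10758.
Divide by N: 10758 / 3034 = 3.546... → 3.5.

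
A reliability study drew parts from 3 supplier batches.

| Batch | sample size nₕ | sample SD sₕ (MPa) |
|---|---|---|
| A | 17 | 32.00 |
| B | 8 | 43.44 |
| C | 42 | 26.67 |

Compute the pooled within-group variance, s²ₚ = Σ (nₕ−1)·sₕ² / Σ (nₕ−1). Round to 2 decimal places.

Degrees of freedom: 16 + 7 + 41 = 64.
Σ(nₕ−1)sₕ² = 16·1024 + 7·1887.0336 + 41·711.2889 = 58756.0801.
s²ₚ = 58756.0801 / 64 = 918.0638... → 918.06.

918.06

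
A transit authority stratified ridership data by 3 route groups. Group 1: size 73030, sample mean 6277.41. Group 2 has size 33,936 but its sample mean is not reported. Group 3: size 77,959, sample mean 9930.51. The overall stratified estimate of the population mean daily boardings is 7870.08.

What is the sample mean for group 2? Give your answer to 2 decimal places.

N = 73030 + 33936 + 77959 = 184925.
Overall total = μ·N = 7870.08·184925 = 1455374544.
Subtract the known strata: 73030·6277.41 + 77959·9930.51 = 1232611881.39.
Remaining total for group 2: 1455374544 − 1232611881.39 = 222762662.61.
Divide by its size: 222762662.61 / 33936 = 6564.1992... → 6564.20.

6564.20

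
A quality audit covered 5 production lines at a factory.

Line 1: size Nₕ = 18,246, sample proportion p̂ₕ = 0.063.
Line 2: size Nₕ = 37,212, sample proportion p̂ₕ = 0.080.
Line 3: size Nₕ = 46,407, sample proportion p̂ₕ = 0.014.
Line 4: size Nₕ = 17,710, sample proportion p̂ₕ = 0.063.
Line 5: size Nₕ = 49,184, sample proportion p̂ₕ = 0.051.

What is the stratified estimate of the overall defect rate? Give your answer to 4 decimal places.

0.0498

N = 18246 + 37212 + 46407 + 17710 + 49184 = 168759.
Overall proportion = Σ (Nₕ/N)·p̂ₕ.
Σ Nₕp̂ₕ = 1149.498 + 2976.96 + 649.698 + 1115.73 + 2508.384 = 8400.27.
8400.27 / 168759 = 0.049777... → 0.0498.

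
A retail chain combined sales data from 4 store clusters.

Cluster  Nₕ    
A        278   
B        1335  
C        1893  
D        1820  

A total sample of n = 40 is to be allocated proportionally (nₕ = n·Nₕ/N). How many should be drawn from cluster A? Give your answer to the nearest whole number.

2

Share of cluster A = 278/5326 = 0.05220.
Allocate 40 × 0.05220 = 2.088... → 2.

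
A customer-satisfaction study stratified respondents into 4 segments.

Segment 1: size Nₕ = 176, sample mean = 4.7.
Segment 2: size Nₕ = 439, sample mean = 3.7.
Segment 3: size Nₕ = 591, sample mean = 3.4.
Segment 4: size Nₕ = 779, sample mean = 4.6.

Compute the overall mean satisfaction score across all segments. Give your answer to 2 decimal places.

N = 176 + 439 + 591 + 779 = 1985.
The stratified mean weights each stratum mean by its population share Nₕ/N.
Σ Nₕx̄ₕ = 176·4.7 + 439·3.7 + 591·3.4 + 779·4.6 = 827.2 + 1624.3 + 2009.4 + 3583.4 = 8044.3.
Divide by N: 8044.3 / 1985 = 4.0525... → 4.05.

4.05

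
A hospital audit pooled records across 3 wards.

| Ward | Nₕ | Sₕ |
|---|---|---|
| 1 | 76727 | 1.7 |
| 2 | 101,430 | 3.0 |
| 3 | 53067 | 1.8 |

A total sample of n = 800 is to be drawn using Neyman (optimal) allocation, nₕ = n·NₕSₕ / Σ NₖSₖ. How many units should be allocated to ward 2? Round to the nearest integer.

459

1: NₕSₕ = 76727·1.7 = 130435.9
2: NₕSₕ = 101430·3.0 = 304290
3: NₕSₕ = 53067·1.8 = 95520.6
Σ NₕSₕ = 530246.5.
n_2 = 800·304290/530246.5 = 459.092... → 459.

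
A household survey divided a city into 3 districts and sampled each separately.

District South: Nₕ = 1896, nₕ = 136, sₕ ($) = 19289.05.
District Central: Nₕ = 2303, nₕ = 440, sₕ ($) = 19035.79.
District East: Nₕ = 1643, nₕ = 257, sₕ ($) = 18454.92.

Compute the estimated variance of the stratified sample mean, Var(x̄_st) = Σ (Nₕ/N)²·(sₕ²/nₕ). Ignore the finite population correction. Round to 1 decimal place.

520965.0

N = 5842; Wₕ = Nₕ/N.
district South: (1896/5842)²·19289.05²/136 = 288161.7481
district Central: (2303/5842)²·19035.79²/440 = 127983.4769
district East: (1643/5842)²·18454.92²/257 = 104819.7772
Sum = 520965.0021 → 520965.0.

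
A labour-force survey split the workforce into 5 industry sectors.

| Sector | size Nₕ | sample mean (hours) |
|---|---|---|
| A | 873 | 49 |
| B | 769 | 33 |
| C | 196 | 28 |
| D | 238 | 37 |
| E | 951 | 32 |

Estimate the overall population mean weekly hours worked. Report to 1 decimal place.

N = 3027; weights Wₕ = Nₕ/N = (0.2884, 0.2540, 0.0648, 0.0786, 0.3142).
x̄_st = Σ Wₕ·x̄ₕ = 0.2884·49 + 0.2540·33 + 0.0648·28 + 0.0786·37 + 0.3142·32 ≈ 37.291...
→ 37.3.

37.3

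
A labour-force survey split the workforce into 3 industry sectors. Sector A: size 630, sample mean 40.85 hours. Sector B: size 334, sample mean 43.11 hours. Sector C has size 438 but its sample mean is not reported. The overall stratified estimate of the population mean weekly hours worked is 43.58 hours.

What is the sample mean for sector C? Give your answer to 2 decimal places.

N = 630 + 334 + 438 = 1402.
Overall total = μ·N = 43.58·1402 = 61099.16.
Subtract the known strata: 630·40.85 + 334·43.11 = 40134.24.
Remaining total for sector C: 61099.16 − 40134.24 = 20964.92.
Divide by its size: 20964.92 / 438 = 47.8651... → 47.87.

47.87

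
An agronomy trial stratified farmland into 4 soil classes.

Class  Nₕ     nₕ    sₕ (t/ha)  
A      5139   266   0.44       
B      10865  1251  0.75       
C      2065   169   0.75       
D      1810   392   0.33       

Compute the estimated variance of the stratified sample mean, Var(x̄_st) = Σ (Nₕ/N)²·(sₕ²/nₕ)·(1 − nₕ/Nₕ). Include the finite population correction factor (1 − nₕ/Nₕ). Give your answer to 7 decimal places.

0.0001998

N = 19879. Term for each stratum: Wₕ²sₕ²/nₕ·(1−nₕ/Nₕ).
Var(x̄_st) = 0.0000461222 + 0.0001188530 + 0.0000329765 + 0.0000018043 = 0.0001997560 → 0.0001998.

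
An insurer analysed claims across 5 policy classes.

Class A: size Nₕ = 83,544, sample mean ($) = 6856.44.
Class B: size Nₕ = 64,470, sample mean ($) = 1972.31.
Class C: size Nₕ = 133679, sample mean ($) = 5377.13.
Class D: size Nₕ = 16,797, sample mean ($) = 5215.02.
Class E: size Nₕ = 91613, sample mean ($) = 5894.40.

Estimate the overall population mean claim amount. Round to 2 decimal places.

N = 83544 + 64470 + 133679 + 16797 + 91613 = 390103.
The stratified mean weights each stratum mean by its population share Nₕ/N.
Σ Nₕx̄ₕ = 83544·6856.44 + 64470·1972.31 + 133679·5377.13 + 16797·5215.02 + 91613·5894.40 = 572814423.36 + 127154825.7 + 718809361.27 + 87596690.94 + 540003667.2 = 2046378968.47.
Divide by N: 2046378968.47 / 390103 = 5245.7401... → 5245.74.

5245.74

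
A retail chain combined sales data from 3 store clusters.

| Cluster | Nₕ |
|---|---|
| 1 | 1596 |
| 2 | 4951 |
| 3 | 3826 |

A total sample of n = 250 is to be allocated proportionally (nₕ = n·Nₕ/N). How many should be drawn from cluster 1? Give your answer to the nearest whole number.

N = 1596 + 4951 + 3826 = 10373.
n_1 = 250·1596/10373 = 38.465... → 38.

38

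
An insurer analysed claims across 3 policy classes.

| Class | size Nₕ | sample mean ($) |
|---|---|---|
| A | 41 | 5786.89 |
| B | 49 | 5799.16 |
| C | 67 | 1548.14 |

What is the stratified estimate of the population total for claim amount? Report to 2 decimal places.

625146.71

A: 41·5786.89 = 237262.49
B: 49·5799.16 = 284158.84
C: 67·1548.14 = 103725.38
τ̂ = Σ Nₕx̄ₕ = 625146.71.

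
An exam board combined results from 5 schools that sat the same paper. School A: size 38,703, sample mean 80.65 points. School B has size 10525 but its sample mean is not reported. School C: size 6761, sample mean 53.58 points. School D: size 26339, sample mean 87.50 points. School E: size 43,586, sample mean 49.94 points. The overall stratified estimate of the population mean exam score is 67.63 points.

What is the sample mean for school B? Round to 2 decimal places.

52.31

N = 38703 + 10525 + 6761 + 26339 + 43586 = 125914.
Overall total = μ·N = 67.63·125914 = 8515563.82.
Subtract the known strata: 38703·80.65 + 6761·53.58 + 26339·87.50 + 43586·49.94 = 7964998.67.
Remaining total for school B: 8515563.82 − 7964998.67 = 550565.15.
Divide by its size: 550565.15 / 10525 = 52.3102... → 52.31.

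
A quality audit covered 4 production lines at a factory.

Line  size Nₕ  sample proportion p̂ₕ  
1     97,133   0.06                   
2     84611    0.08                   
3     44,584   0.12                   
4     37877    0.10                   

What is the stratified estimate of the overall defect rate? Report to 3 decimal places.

N = 97133 + 84611 + 44584 + 37877 = 264205.
Overall proportion = Σ (Nₕ/N)·p̂ₕ.
Σ Nₕp̂ₕ = 5827.98 + 6768.88 + 5350.08 + 3787.7 = 21734.64.
21734.64 / 264205 = 0.08226... → 0.082.

0.082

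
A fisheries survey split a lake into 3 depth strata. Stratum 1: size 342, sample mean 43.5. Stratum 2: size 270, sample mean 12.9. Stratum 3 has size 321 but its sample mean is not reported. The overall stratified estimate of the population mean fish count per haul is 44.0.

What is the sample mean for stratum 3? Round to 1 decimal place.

70.7

Σ Nₕx̄ₕ = N·μ, so 321·x̄_3 = 933·44.0 − (342·43.5 + 270·12.9).
= 41052 − 18360 = 22692.
x̄_3 = 22692 / 321 = 70.692... → 70.7.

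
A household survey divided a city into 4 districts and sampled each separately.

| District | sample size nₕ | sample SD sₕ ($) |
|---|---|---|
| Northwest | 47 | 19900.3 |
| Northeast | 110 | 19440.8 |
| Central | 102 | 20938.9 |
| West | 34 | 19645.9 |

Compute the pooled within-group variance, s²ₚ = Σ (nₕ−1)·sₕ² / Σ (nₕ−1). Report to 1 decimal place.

402878542.1

Degrees of freedom: 46 + 109 + 101 + 33 = 289.
Σ(nₕ−1)sₕ² = 46·396021940.09 + 109·377944704.64 + 101·438437533.21 + 33·385961386.81 = 116431898668.84.
s²ₚ = 116431898668.84 / 289 = 402878542.107... → 402878542.1.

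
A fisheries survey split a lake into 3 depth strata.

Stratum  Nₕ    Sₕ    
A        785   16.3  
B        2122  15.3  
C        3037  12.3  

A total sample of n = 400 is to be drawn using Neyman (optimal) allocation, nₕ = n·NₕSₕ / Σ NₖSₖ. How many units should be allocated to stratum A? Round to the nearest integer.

Σ NₕSₕ = 785·16.3 + 2122·15.3 + 3037·12.3 = 82617.2.
Share for A: 12795.5/82617.2 = 0.15488.
n_A = 400 × 0.15488 = 61.951... → 62.

62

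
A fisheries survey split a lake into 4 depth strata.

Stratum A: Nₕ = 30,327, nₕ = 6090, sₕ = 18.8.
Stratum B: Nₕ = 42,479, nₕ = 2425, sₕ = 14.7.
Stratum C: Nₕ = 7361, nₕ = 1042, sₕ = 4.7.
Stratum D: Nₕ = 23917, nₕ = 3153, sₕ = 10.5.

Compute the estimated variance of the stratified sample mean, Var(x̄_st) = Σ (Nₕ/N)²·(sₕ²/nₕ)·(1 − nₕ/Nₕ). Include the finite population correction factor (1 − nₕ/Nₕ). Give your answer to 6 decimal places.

N = 104084; Wₕ = Nₕ/N.
stratum A: (30327/104084)²·18.8²/6090·(1 − 6090/30327) = 0.003937665
stratum B: (42479/104084)²·14.7²/2425·(1 − 2425/42479) = 0.013995073
stratum C: (7361/104084)²·4.7²/1042·(1 − 1042/7361) = 0.000091022
stratum D: (23917/104084)²·10.5²/3153·(1 − 3153/23917) = 0.001602893
Sum = 0.019626652 → 0.019627.

0.019627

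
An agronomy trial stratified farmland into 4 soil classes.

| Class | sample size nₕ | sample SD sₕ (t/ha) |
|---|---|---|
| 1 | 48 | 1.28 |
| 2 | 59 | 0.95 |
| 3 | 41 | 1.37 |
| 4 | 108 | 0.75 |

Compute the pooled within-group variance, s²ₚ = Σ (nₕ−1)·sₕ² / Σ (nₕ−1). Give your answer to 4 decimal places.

1.0501

Degrees of freedom: 47 + 58 + 40 + 107 = 252.
Σ(nₕ−1)sₕ² = 47·1.6384 + 58·0.9025 + 40·1.8769 + 107·0.5625 = 264.6133.
s²ₚ = 264.6133 / 252 = 1.050053... → 1.0501.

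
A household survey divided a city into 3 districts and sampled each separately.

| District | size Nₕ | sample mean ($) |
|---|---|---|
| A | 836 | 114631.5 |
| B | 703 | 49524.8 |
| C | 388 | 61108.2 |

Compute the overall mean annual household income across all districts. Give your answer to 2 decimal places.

x̄_st = (Σ Nₕx̄ₕ) / (Σ Nₕ) = (836·114631.5 + 703·49524.8 + 388·61108.2) / 1927
= 154357850 / 1927 = 80102.6725... → 80102.67.

80102.67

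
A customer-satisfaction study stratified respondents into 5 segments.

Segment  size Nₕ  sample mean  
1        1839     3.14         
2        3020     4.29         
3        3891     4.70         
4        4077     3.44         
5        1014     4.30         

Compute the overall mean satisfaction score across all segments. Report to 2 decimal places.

N = 13841; weights Wₕ = Nₕ/N = (0.1329, 0.2182, 0.2811, 0.2946, 0.0733).
x̄_st = Σ Wₕ·x̄ₕ = 0.1329·3.14 + 0.2182·4.29 + 0.2811·4.70 + 0.2946·3.44 + 0.0733·4.30 ≈ 4.0028...
→ 4.00.

4.00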